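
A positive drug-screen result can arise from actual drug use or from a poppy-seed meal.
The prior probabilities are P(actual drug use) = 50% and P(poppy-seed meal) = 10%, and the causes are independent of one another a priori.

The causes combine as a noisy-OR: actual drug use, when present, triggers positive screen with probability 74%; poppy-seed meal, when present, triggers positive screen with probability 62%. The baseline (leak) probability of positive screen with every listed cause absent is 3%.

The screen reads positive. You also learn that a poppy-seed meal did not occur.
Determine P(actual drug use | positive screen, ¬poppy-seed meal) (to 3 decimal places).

P(actual drug use | positive screen, ¬poppy-seed meal) ≈ 0.961

Under noisy-OR, P(positive screen | causes) = 1 − (1−0.03)·∏(1−qᵢ) over the active causes.
Weight on actual drug use=true, given the evidence: 0.7478*0.5 = 0.373900
Normalizer over all consistent configurations: 0.03*0.5 + 0.7478*0.5 = 0.388900
Posterior = 0.373900 / 0.388900 ≈ 0.961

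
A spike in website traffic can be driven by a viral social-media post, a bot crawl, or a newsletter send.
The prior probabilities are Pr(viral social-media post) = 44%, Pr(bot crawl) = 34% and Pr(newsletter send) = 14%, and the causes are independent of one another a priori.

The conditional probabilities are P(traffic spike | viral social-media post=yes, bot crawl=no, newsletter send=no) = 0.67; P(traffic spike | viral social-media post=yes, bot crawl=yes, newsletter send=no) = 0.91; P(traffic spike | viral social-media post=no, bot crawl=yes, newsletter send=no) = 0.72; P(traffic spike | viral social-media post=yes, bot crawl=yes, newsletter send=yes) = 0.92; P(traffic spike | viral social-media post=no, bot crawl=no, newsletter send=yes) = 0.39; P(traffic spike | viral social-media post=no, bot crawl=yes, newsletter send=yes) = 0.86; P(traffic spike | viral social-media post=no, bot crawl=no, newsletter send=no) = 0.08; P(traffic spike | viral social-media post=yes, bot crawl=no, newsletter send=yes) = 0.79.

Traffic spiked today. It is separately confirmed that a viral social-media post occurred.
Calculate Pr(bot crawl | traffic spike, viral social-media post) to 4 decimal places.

Pr(bot crawl | traffic spike, viral social-media post) ≈ 0.4060

Weight on bot crawl=true, given the evidence: 0.266084 + 0.043792 = 0.309876
Normalizer over all consistent configurations: 0.67·0.66·0.86 + 0.79·0.66·0.14 + 0.91·0.34·0.86 + 0.92·0.34·0.14 = 0.763164
P(bot crawl | traffic spike, viral social-media post) = 0.309876/0.763164 ≈ 0.4060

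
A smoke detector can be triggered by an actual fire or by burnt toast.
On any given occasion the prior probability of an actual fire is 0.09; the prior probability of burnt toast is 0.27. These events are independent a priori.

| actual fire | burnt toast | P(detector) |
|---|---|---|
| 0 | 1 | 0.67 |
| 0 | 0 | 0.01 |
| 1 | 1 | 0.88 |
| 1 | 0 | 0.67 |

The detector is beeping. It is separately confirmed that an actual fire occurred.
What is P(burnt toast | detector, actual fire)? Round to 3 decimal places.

P(burnt toast | detector, actual fire) ≈ 0.327

Sum P(detector|·) weighted by the priors over both values of burnt toast:
  P(detector | actual fire) = 0.67×0.73 + 0.88×0.27
        = 0.489100 + 0.237600 = 0.726700
Keeping only the burnt toast-present terms gives 0.237600, so
  P(burnt toast | detector, actual fire) = 0.237600 / 0.726700 ≈ 0.327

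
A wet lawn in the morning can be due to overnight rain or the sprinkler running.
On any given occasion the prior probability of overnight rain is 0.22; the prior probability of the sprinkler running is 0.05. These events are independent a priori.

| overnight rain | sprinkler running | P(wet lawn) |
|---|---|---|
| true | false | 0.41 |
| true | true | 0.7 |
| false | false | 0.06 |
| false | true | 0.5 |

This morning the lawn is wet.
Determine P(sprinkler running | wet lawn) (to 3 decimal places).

P(wet lawn) = 0.06*0.78*0.95 + 0.5*0.78*0.05 + 0.41*0.22*0.95 + 0.7*0.22*0.05 = 0.044460 + 0.019500 + 0.085690 + 0.007700 = 0.157350
Restricting to configurations with sprinkler running present: 0.019500 + 0.007700 = 0.027200.
Hence the posterior is 0.027200/0.157350 ≈ 0.173.

P(sprinkler running | wet lawn) ≈ 0.173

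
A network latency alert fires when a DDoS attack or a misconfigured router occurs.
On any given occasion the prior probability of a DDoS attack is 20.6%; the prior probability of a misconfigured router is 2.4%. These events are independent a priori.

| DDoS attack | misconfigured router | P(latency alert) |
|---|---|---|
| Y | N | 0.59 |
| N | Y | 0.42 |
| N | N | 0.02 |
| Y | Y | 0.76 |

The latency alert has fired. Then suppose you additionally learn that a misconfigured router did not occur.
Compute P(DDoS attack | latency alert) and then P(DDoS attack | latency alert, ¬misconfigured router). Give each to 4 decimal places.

Sum P(latency alert|·) weighted by the priors over the 4 (DDoS attack, misconfigured router) configurations:
  P(latency alert) = 0.02·0.794·0.976 + 0.42·0.794·0.024 + 0.59·0.206·0.976 + 0.76·0.206·0.024
        = 0.015499 + 0.008004 + 0.118623 + 0.003757 = 0.145883
The terms with DDoS attack present sum to 0.122380, so
  P(DDoS attack | latency alert) = 0.122380 / 0.145883 ≈ 0.8389

Now also conditioning on misconfigured router≠true:
Sum P(latency alert|·) weighted by the priors over both values of DDoS attack:
  P(latency alert | ¬misconfigured router) = 0.02·0.794 + 0.59·0.206
        = 0.015880 + 0.121540 = 0.137420
Keeping only the DDoS attack-present terms gives 0.121540, so
  P(DDoS attack | latency alert, ¬misconfigured router) = 0.121540 / 0.137420 ≈ 0.8844
Ruling out misconfigured router raises the posterior on DDoS attack — the flip side of explaining away.

P(DDoS attack | latency alert) ≈ 0.8389; P(DDoS attack | latency alert, ¬misconfigured router) ≈ 0.8844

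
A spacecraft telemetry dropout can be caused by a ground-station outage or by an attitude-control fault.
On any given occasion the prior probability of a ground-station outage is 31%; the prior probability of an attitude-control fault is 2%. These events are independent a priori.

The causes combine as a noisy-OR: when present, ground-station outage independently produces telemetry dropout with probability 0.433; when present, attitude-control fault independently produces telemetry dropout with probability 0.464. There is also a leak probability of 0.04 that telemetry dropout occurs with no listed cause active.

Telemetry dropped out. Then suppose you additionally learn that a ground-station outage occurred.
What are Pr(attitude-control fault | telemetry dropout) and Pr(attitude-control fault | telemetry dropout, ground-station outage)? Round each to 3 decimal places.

Pr(attitude-control fault | telemetry dropout) ≈ 0.063; Pr(attitude-control fault | telemetry dropout, ground-station outage) ≈ 0.031

Under noisy-OR, P(telemetry dropout | causes) = 1 − (1−0.04)·∏(1−qᵢ) over the active causes.
Sum P(telemetry dropout|·) weighted by the priors over the 4 (ground-station outage, attitude-control fault) configurations:
  P(telemetry dropout) = 0.04*0.69*0.98 + 0.48544*0.69*0.02 + 0.45568*0.31*0.98 + 0.708244*0.31*0.02
        = 0.027048 + 0.006699 + 0.138436 + 0.004391 = 0.176574
Keeping only the attitude-control fault-present terms gives 0.011090, so
  P(attitude-control fault | telemetry dropout) = 0.011090 / 0.176574 ≈ 0.063

Now also conditioning on ground-station outage=true:
P(telemetry dropout | ground-station outage) = 0.45568·0.98 + 0.708244·0.02 = 0.446566 + 0.014165 = 0.460731
The attitude-control fault-present share is 0.708244·0.02 = 0.014165.
P(attitude-control fault | telemetry dropout, ground-station outage) = 0.014165 / 0.460731 ≈ 0.031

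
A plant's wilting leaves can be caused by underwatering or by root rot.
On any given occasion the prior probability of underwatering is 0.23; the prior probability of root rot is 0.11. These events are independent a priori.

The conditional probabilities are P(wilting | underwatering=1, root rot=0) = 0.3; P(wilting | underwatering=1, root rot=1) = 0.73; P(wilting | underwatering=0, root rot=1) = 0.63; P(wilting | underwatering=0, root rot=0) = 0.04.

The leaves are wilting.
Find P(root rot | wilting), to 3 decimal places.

Sum P(wilting|·) weighted by the priors over the 4 (underwatering, root rot) configurations:
  P(wilting) = 0.04·0.77·0.89 + 0.63·0.77·0.11 + 0.3·0.23·0.89 + 0.73·0.23·0.11
        = 0.027412 + 0.053361 + 0.061410 + 0.018469 = 0.160652
The terms with root rot present sum to 0.071830, so
  P(root rot | wilting) = 0.071830 / 0.160652 ≈ 0.447

P(root rot | wilting) ≈ 0.447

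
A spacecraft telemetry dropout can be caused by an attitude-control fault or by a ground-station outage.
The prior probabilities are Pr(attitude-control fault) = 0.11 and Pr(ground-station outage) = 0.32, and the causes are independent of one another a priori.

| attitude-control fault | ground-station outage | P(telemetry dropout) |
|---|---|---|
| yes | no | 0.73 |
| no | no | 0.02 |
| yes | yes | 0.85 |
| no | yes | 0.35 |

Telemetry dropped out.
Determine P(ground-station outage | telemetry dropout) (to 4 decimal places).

Numerator (weight on configurations with ground-station outage): 0.099680 + 0.029920 = 0.129600
The normalizing constant is 0.02·0.89·0.68 + 0.35·0.89·0.32 + 0.73·0.11·0.68 + 0.85·0.11·0.32 = 0.196308
Posterior = 0.129600 / 0.196308 ≈ 0.6602

P(ground-station outage | telemetry dropout) ≈ 0.6602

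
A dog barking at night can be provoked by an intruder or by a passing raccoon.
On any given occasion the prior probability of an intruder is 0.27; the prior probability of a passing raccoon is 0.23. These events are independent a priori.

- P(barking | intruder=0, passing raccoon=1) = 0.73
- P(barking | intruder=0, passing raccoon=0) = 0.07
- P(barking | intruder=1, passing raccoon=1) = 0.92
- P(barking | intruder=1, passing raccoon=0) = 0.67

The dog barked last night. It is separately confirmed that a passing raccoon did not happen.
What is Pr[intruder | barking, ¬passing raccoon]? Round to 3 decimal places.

Pr[intruder | barking, ¬passing raccoon] ≈ 0.780

Numerator (weight on configurations with intruder): 0.67*0.27 = 0.180900
The normalizing constant is 0.07*0.73 + 0.67*0.27 = 0.232000
P(intruder | barking, ¬passing raccoon) = 0.180900/0.232000 ≈ 0.780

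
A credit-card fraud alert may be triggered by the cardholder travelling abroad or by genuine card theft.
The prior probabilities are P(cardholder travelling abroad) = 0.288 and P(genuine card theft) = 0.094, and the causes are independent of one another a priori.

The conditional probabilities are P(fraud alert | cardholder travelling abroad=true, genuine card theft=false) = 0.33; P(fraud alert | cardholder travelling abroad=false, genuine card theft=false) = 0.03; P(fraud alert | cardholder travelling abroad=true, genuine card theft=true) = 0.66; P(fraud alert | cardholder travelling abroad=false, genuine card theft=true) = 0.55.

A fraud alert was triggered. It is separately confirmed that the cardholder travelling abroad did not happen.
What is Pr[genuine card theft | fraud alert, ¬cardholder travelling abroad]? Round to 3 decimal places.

Pr[genuine card theft | fraud alert, ¬cardholder travelling abroad] ≈ 0.655

P(fraud alert | ¬cardholder travelling abroad) = 0.03×0.906 + 0.55×0.094 = 0.027180 + 0.051700 = 0.078880
The genuine card theft-present share is 0.55×0.094 = 0.051700.
So P(genuine card theft | fraud alert, ¬cardholder travelling abroad) = 0.051700/0.078880 ≈ 0.655.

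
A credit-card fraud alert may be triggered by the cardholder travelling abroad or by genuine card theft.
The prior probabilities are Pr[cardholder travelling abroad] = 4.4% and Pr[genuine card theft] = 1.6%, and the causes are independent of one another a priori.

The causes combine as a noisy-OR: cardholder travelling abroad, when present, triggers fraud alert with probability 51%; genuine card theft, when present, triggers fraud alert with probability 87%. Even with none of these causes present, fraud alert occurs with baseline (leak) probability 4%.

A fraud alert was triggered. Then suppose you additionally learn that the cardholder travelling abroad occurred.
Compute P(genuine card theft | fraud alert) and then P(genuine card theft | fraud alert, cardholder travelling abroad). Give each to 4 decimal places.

Under noisy-OR, P(fraud alert | causes) = 1 − (1−0.04)·∏(1−qᵢ) over the active causes.
P(fraud alert) = 0.04×0.956×0.984 + 0.8752×0.956×0.016 + 0.5296×0.044×0.984 + 0.938848×0.044×0.016 = 0.037628 + 0.013387 + 0.022930 + 0.000661 = 0.074606
The genuine card theft-present share is 0.013387 + 0.000661 = 0.014048.
So P(genuine card theft | fraud alert) = 0.014048/0.074606 ≈ 0.1883.

Now also conditioning on cardholder travelling abroad=true:
Weight on genuine card theft=true, given the evidence: 0.938848·0.016 = 0.015022
The normalizing constant is 0.5296·0.984 + 0.938848·0.016 = 0.536148
P(genuine card theft | fraud alert, cardholder travelling abroad) = 0.015022/0.536148 ≈ 0.0280
The drop from 0.1883 to 0.0280 is the explaining-away (discounting) effect.

P(genuine card theft | fraud alert) ≈ 0.1883; P(genuine card theft | fraud alert, cardholder travelling abroad) ≈ 0.0280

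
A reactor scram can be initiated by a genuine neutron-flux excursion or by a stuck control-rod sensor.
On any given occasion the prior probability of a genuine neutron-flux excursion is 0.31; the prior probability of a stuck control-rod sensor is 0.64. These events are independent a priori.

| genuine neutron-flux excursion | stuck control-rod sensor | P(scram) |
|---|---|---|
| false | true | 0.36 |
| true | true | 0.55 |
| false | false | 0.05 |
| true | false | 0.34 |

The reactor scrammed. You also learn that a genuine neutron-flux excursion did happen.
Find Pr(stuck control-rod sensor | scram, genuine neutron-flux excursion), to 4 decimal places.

Pr(stuck control-rod sensor | scram, genuine neutron-flux excursion) ≈ 0.7420

P(scram | genuine neutron-flux excursion) = 0.34·0.36 + 0.55·0.64 = 0.122400 + 0.352000 = 0.474400
The stuck control-rod sensor-present share is 0.55·0.64 = 0.352000.
So P(stuck control-rod sensor | scram, genuine neutron-flux excursion) = 0.352000/0.474400 ≈ 0.7420.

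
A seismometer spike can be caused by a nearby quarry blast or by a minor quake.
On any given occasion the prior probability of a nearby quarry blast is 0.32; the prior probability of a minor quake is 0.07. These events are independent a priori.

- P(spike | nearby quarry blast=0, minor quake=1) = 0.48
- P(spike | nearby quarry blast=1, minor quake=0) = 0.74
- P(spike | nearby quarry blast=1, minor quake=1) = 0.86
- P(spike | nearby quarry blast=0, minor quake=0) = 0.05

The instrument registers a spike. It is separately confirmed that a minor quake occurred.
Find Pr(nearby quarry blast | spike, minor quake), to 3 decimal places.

Pr(nearby quarry blast | spike, minor quake) ≈ 0.457

For the numerator, keep only nearby quarry blast=true terms: 0.86*0.32 = 0.275200
Normalizer over all consistent configurations: 0.48*0.68 + 0.86*0.32 = 0.601600
Posterior = 0.275200 / 0.601600 ≈ 0.457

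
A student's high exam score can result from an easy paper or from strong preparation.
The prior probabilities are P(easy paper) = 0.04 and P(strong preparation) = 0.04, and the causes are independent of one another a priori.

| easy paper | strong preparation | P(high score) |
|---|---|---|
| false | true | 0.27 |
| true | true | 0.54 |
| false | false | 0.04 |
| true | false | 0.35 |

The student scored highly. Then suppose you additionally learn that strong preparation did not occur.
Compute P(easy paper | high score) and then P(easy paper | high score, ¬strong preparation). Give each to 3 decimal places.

For the numerator, keep only easy paper=true terms: 0.013440 + 0.000864 = 0.014304
Normalizer over all consistent configurations: 0.04·0.96·0.96 + 0.27·0.96·0.04 + 0.35·0.04·0.96 + 0.54·0.04·0.04 = 0.061536
Posterior = 0.014304 / 0.061536 ≈ 0.232

With the extra evidence:
Sum P(high score|·) weighted by the priors over both values of easy paper:
  P(high score | ¬strong preparation) = 0.04×0.96 + 0.35×0.04
        = 0.038400 + 0.014000 = 0.052400
Keeping only the easy paper-present terms gives 0.014000, so
  P(easy paper | high score, ¬strong preparation) = 0.014000 / 0.052400 ≈ 0.267
With strong preparation excluded, easy paper must carry more of the explanatory weight for the high score.

P(easy paper | high score) ≈ 0.232; P(easy paper | high score, ¬strong preparation) ≈ 0.267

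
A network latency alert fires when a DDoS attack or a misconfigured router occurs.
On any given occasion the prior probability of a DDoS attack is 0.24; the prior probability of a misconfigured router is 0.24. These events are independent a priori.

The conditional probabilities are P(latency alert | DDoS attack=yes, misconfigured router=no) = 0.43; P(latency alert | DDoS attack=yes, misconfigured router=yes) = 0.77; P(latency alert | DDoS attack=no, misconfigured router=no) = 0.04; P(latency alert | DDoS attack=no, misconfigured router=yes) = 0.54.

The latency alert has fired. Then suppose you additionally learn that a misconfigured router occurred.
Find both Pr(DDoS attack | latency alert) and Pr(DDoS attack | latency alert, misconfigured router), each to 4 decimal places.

Pr(DDoS attack | latency alert) ≈ 0.5024; Pr(DDoS attack | latency alert, misconfigured router) ≈ 0.3105

Weight on DDoS attack=true, given the evidence: 0.078432 + 0.044352 = 0.122784
The normalizing constant is 0.04×0.76×0.76 + 0.54×0.76×0.24 + 0.43×0.24×0.76 + 0.77×0.24×0.24 = 0.244384
P(DDoS attack | latency alert) = 0.122784/0.244384 ≈ 0.5024

Now condition on the additional information:
P(latency alert | misconfigured router) = 0.54·0.76 + 0.77·0.24 = 0.410400 + 0.184800 = 0.595200
Of this, 0.184800 comes from 0.77·0.24 (the DDoS attack=true cases).
So P(DDoS attack | latency alert, misconfigured router) = 0.184800/0.595200 ≈ 0.3105.
This is intercausal reasoning (explaining away): once misconfigured router accounts for the latency alert, DDoS attack becomes less likely.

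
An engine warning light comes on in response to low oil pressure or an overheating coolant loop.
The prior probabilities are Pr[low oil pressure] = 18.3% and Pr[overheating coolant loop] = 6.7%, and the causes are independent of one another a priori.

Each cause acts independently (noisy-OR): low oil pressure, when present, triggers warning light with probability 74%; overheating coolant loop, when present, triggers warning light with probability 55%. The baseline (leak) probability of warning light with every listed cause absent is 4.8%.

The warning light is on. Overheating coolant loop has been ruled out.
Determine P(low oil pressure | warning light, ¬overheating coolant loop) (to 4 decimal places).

Under noisy-OR, P(warning light | causes) = 1 − (1−0.048)·∏(1−qᵢ) over the active causes.
P(warning light | ¬overheating coolant loop) = 0.048*0.817 + 0.75248*0.183 = 0.039216 + 0.137704 = 0.176920
The low oil pressure-present share is 0.75248*0.183 = 0.137704.
So P(low oil pressure | warning light, ¬overheating coolant loop) = 0.137704/0.176920 ≈ 0.7783.

P(low oil pressure | warning light, ¬overheating coolant loop) ≈ 0.7783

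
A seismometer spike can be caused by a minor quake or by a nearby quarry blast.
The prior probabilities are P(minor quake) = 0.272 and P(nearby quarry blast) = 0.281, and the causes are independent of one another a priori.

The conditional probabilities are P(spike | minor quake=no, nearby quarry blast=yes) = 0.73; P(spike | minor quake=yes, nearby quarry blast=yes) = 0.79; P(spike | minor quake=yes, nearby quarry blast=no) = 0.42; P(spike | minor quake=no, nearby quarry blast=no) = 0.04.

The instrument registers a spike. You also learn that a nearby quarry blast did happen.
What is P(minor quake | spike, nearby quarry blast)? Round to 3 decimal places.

P(minor quake | spike, nearby quarry blast) ≈ 0.288

For the numerator, keep only minor quake=true terms: 0.79·0.272 = 0.214880
Normalizer over all consistent configurations: 0.73·0.728 + 0.79·0.272 = 0.746320
Posterior = 0.214880 / 0.746320 ≈ 0.288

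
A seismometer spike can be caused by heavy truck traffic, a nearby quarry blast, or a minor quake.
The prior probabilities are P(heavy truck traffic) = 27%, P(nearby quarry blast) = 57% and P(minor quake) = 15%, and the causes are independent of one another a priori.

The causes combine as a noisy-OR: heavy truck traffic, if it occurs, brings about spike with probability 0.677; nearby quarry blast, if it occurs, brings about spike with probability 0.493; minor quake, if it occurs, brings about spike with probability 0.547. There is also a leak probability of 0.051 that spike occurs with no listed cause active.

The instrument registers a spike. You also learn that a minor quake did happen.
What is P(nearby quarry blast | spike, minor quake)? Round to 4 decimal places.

Under noisy-OR, P(spike | causes) = 1 − (1−0.051)·∏(1−qᵢ) over the active causes.
P(spike | minor quake) = 0.570103×0.73×0.43 + 0.782042×0.73×0.57 + 0.861143×0.27×0.43 + 0.9296×0.27×0.57 = 0.178955 + 0.325408 + 0.099979 + 0.143065 = 0.747407
Restricting to configurations with nearby quarry blast present: 0.325408 + 0.143065 = 0.468473.
So P(nearby quarry blast | spike, minor quake) = 0.468473/0.747407 ≈ 0.6268.

P(nearby quarry blast | spike, minor quake) ≈ 0.6268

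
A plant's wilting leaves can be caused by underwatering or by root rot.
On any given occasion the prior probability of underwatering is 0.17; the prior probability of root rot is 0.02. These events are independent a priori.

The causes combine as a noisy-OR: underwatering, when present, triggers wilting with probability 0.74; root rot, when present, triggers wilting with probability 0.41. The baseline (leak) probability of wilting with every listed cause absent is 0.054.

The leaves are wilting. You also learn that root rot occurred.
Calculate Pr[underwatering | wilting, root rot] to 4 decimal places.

Pr[underwatering | wilting, root rot] ≈ 0.2838

Under noisy-OR, P(wilting | causes) = 1 − (1−0.054)·∏(1−qᵢ) over the active causes.
Enumerate both values of underwatering and weight by the priors:
  P(wilting | root rot) = 0.44186·0.83 + 0.854884·0.17
        = 0.366744 + 0.145330 = 0.512074
Configurations with underwatering contribute 0.145330, so
  P(underwatering | wilting, root rot) = 0.145330 / 0.512074 ≈ 0.2838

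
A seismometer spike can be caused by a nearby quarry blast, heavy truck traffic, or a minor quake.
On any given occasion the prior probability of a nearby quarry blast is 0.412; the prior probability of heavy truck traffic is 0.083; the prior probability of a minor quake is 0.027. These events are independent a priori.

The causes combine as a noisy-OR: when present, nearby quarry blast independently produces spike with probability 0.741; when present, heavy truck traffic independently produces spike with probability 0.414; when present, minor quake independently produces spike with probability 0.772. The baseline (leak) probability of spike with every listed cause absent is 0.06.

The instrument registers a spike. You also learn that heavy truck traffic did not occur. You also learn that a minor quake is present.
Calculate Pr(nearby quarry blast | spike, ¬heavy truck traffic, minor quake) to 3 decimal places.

Pr(nearby quarry blast | spike, ¬heavy truck traffic, minor quake) ≈ 0.457

Under noisy-OR, P(spike | causes) = 1 − (1−0.06)·∏(1−qᵢ) over the active causes.
Sum P(spike|·) weighted by the priors over both values of nearby quarry blast:
  P(spike | ¬heavy truck traffic, minor quake) = 0.78568×0.588 + 0.944491×0.412
        = 0.461980 + 0.389130 = 0.851110
The terms with nearby quarry blast present sum to 0.389130, so
  P(nearby quarry blast | spike, ¬heavy truck traffic, minor quake) = 0.389130 / 0.851110 ≈ 0.457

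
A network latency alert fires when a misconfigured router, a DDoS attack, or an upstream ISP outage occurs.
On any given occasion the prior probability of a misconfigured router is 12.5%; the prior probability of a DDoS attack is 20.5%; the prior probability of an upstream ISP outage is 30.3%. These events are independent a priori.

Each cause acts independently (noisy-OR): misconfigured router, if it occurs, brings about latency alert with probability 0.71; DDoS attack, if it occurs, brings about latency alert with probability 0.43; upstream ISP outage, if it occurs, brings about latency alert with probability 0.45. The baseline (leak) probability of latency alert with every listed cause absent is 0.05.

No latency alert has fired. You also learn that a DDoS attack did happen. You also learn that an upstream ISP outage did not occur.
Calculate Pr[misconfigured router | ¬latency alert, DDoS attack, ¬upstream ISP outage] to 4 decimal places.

Pr[misconfigured router | ¬latency alert, DDoS attack, ¬upstream ISP outage] ≈ 0.0398

Under noisy-OR, P(latency alert | causes) = 1 − (1−0.05)·∏(1−qᵢ) over the active causes.
Weight on misconfigured router=true, given the evidence: 0.157035*0.125 = 0.019629
The normalizing constant is 0.5415*0.875 + 0.157035*0.125 = 0.493441
Posterior = 0.019629 / 0.493441 ≈ 0.0398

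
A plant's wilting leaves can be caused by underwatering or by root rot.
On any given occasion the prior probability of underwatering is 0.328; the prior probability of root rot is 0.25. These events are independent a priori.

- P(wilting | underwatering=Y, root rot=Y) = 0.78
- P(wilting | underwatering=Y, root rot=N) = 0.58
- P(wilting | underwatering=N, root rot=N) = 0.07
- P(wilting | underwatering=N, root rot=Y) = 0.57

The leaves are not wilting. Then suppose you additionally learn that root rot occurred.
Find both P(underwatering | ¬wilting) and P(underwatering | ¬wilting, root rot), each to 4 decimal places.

P(underwatering | ¬wilting) ≈ 0.1832; P(underwatering | ¬wilting, root rot) ≈ 0.1998

P(¬wilting) = 0.93*0.672*0.75 + 0.43*0.672*0.25 + 0.42*0.328*0.75 + 0.22*0.328*0.25 = 0.468720 + 0.072240 + 0.103320 + 0.018040 = 0.662320
Of this, 0.121360 comes from 0.103320 + 0.018040 (the underwatering=true cases).
P(underwatering | ¬wilting) = 0.121360 / 0.662320 ≈ 0.1832

With the extra evidence:
Enumerate both values of underwatering and weight by the priors:
  P(¬wilting | root rot) = 0.43*0.672 + 0.22*0.328
        = 0.288960 + 0.072160 = 0.361120
Configurations with underwatering contribute 0.072160, so
  P(underwatering | ¬wilting, root rot) = 0.072160 / 0.361120 ≈ 0.1998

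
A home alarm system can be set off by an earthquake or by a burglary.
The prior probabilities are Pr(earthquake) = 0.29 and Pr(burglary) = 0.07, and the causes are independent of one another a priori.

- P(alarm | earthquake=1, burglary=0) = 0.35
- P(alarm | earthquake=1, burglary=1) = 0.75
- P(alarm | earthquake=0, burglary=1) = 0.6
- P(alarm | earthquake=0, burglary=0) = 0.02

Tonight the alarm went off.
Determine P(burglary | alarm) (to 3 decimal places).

Enumerate the 4 (earthquake, burglary) configurations and weight by the priors:
  P(alarm) = 0.02·0.71·0.93 + 0.6·0.71·0.07 + 0.35·0.29·0.93 + 0.75·0.29·0.07
        = 0.013206 + 0.029820 + 0.094395 + 0.015225 = 0.152646
Keeping only the burglary-present terms gives 0.045045, so
  P(burglary | alarm) = 0.045045 / 0.152646 ≈ 0.295

P(burglary | alarm) ≈ 0.295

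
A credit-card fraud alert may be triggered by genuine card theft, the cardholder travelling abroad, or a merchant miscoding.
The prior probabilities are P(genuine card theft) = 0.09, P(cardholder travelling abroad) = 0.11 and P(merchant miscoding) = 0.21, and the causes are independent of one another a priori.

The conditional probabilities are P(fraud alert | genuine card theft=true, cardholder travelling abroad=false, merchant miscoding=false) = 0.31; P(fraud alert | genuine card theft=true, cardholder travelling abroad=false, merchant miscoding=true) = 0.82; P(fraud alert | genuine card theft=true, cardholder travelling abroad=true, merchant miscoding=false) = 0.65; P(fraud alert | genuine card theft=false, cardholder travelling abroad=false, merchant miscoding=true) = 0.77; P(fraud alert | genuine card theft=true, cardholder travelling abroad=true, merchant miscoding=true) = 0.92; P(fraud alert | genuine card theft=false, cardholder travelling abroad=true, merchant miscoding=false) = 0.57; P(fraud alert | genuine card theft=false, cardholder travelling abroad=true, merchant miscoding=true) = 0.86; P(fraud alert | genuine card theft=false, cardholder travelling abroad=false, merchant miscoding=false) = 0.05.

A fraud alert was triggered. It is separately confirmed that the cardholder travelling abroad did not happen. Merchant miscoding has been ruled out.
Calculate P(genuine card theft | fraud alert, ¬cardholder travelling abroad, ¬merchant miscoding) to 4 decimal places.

P(fraud alert | ¬cardholder travelling abroad, ¬merchant miscoding) = 0.05×0.91 + 0.31×0.09 = 0.045500 + 0.027900 = 0.073400
Of this, 0.027900 comes from 0.31×0.09 (the genuine card theft=true cases).
P(genuine card theft | fraud alert, ¬cardholder travelling abroad, ¬merchant miscoding) = 0.027900 / 0.073400 ≈ 0.3801

P(genuine card theft | fraud alert, ¬cardholder travelling abroad, ¬merchant miscoding) ≈ 0.3801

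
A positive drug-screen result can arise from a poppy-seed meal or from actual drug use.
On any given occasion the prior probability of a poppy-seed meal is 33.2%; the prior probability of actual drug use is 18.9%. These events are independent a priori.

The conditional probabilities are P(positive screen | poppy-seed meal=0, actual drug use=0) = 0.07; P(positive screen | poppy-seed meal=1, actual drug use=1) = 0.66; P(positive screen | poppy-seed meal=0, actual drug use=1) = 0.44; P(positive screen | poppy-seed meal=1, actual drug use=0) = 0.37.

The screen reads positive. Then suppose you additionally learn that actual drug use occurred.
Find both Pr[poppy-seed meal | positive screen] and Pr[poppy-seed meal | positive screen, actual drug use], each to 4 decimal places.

P(positive screen) = 0.07*0.668*0.811 + 0.44*0.668*0.189 + 0.37*0.332*0.811 + 0.66*0.332*0.189 = 0.037922 + 0.055551 + 0.099623 + 0.041414 = 0.234510
Restricting to configurations with poppy-seed meal present: 0.099623 + 0.041414 = 0.141037.
So P(poppy-seed meal | positive screen) = 0.141037/0.234510 ≈ 0.6014.

Now condition on the additional information:
P(positive screen | actual drug use) = 0.44·0.668 + 0.66·0.332 = 0.293920 + 0.219120 = 0.513040
The poppy-seed meal-present share is 0.66·0.332 = 0.219120.
Hence the posterior is 0.219120/0.513040 ≈ 0.4271.
This is intercausal reasoning (explaining away): once actual drug use accounts for the positive screen, poppy-seed meal becomes less likely.

Pr[poppy-seed meal | positive screen] ≈ 0.6014; Pr[poppy-seed meal | positive screen, actual drug use] ≈ 0.4271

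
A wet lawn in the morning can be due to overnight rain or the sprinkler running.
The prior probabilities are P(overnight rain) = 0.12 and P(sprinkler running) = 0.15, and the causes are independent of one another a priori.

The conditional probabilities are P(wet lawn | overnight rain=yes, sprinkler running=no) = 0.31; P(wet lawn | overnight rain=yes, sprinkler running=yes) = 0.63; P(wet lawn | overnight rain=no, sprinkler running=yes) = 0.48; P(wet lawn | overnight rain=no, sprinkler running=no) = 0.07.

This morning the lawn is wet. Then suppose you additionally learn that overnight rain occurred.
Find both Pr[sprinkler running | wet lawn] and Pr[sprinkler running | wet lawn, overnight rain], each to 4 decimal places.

By total probability over the 4 (overnight rain, sprinkler running) configurations:
  P(wet lawn) = 0.07*0.88*0.85 + 0.48*0.88*0.15 + 0.31*0.12*0.85 + 0.63*0.12*0.15
        = 0.052360 + 0.063360 + 0.031620 + 0.011340 = 0.158680
The terms with sprinkler running present sum to 0.074700, so
  P(sprinkler running | wet lawn) = 0.074700 / 0.158680 ≈ 0.4708

With the extra evidence:
For the numerator, keep only sprinkler running=true terms: 0.63*0.15 = 0.094500
The normalizing constant is 0.31*0.85 + 0.63*0.15 = 0.358000
Posterior = 0.094500 / 0.358000 ≈ 0.2640

Pr[sprinkler running | wet lawn] ≈ 0.4708; Pr[sprinkler running | wet lawn, overnight rain] ≈ 0.2640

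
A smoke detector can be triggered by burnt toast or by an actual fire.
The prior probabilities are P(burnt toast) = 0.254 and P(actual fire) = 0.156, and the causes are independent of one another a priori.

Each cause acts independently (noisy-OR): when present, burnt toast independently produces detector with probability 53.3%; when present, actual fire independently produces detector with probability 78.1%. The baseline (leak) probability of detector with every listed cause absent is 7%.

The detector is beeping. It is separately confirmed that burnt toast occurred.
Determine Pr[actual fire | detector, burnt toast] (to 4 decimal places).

Under noisy-OR, P(detector | causes) = 1 − (1−0.07)·∏(1−qᵢ) over the active causes.
Weight on actual fire=true, given the evidence: 0.904886*0.156 = 0.141162
Normalizer over all consistent configurations: 0.56569*0.844 + 0.904886*0.156 = 0.618604
Posterior = 0.141162 / 0.618604 ≈ 0.2282

Pr[actual fire | detector, burnt toast] ≈ 0.2282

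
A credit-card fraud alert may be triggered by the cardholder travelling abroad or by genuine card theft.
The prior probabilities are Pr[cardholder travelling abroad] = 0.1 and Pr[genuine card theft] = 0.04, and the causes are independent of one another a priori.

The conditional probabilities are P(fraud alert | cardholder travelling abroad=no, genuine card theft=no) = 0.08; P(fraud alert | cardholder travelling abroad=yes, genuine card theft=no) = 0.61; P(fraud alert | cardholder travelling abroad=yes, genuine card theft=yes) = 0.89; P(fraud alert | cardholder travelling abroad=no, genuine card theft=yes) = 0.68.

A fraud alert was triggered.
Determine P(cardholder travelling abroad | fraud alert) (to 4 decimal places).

Weight on cardholder travelling abroad=true, given the evidence: 0.058560 + 0.003560 = 0.062120
The normalizing constant is 0.08*0.9*0.96 + 0.68*0.9*0.04 + 0.61*0.1*0.96 + 0.89*0.1*0.04 = 0.155720
Posterior = 0.062120 / 0.155720 ≈ 0.3989

P(cardholder travelling abroad | fraud alert) ≈ 0.3989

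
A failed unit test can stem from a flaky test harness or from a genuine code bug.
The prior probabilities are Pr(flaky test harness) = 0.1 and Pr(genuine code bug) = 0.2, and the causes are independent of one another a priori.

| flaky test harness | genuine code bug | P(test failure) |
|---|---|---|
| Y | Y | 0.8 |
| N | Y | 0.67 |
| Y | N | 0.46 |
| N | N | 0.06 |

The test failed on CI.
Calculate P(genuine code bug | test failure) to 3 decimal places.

Numerator (weight on configurations with genuine code bug): 0.120600 + 0.016000 = 0.136600
Normalizer over all consistent configurations: 0.06×0.9×0.8 + 0.67×0.9×0.2 + 0.46×0.1×0.8 + 0.8×0.1×0.2 = 0.216600
P(genuine code bug | test failure) = 0.136600/0.216600 ≈ 0.631

P(genuine code bug | test failure) ≈ 0.631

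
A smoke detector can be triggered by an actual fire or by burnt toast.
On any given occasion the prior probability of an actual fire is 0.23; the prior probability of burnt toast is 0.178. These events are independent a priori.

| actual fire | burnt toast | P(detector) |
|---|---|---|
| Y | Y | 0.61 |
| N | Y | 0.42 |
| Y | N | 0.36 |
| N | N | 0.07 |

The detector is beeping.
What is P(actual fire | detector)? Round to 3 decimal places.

Numerator (weight on configurations with actual fire): 0.068062 + 0.024973 = 0.093035
The normalizing constant is 0.07·0.77·0.822 + 0.42·0.77·0.178 + 0.36·0.23·0.822 + 0.61·0.23·0.178 = 0.194906
P(actual fire | detector) = 0.093035/0.194906 ≈ 0.477

P(actual fire | detector) ≈ 0.477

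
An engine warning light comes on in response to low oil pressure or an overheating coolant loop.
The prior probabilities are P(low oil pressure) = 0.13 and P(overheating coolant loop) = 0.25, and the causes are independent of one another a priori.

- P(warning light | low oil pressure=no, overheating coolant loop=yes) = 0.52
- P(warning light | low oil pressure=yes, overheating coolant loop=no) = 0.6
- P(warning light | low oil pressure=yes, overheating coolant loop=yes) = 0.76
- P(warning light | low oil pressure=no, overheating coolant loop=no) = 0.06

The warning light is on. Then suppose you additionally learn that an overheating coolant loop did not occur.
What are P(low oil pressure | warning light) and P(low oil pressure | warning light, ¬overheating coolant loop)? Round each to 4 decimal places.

P(low oil pressure | warning light) ≈ 0.3534; P(low oil pressure | warning light, ¬overheating coolant loop) ≈ 0.5991

By total probability over the 4 (low oil pressure, overheating coolant loop) configurations:
  P(warning light) = 0.06×0.87×0.75 + 0.52×0.87×0.25 + 0.6×0.13×0.75 + 0.76×0.13×0.25
        = 0.039150 + 0.113100 + 0.058500 + 0.024700 = 0.235450
Keeping only the low oil pressure-present terms gives 0.083200, so
  P(low oil pressure | warning light) = 0.083200 / 0.235450 ≈ 0.3534

Now also conditioning on overheating coolant loop≠true:
Sum P(warning light|·) weighted by the priors over both values of low oil pressure:
  P(warning light | ¬overheating coolant loop) = 0.06*0.87 + 0.6*0.13
        = 0.052200 + 0.078000 = 0.130200
Keeping only the low oil pressure-present terms gives 0.078000, so
  P(low oil pressure | warning light, ¬overheating coolant loop) = 0.078000 / 0.130200 ≈ 0.5991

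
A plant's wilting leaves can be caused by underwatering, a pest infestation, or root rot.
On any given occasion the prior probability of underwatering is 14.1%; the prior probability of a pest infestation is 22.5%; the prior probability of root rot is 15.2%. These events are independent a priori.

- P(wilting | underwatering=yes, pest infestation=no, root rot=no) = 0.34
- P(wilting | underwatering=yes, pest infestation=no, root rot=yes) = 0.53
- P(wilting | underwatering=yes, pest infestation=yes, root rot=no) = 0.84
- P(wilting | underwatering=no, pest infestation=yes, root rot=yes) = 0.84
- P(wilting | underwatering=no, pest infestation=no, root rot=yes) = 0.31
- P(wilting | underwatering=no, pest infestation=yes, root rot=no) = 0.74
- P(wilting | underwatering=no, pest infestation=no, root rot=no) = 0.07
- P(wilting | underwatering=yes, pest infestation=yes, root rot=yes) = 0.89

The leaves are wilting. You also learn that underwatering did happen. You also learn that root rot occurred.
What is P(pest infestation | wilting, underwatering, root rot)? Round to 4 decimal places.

P(wilting | underwatering, root rot) = 0.53×0.775 + 0.89×0.225 = 0.410750 + 0.200250 = 0.611000
The pest infestation-present share is 0.89×0.225 = 0.200250.
P(pest infestation | wilting, underwatering, root rot) = 0.200250 / 0.611000 ≈ 0.3277

P(pest infestation | wilting, underwatering, root rot) ≈ 0.3277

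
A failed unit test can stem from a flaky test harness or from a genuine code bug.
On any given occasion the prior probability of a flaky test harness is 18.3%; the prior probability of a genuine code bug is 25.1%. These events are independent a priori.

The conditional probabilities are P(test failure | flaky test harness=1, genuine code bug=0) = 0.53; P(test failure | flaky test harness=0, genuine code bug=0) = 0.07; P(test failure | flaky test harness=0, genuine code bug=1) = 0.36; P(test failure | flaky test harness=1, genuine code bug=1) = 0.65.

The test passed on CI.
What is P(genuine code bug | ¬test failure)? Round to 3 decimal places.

P(genuine code bug | ¬test failure) ≈ 0.189

Weight on genuine code bug=true, given the evidence: 0.131243 + 0.016077 = 0.147320
Denominator P(¬test failure): 0.93×0.817×0.749 + 0.64×0.817×0.251 + 0.47×0.183×0.749 + 0.35×0.183×0.251 = 0.780839
P(genuine code bug | ¬test failure) = 0.147320/0.780839 ≈ 0.189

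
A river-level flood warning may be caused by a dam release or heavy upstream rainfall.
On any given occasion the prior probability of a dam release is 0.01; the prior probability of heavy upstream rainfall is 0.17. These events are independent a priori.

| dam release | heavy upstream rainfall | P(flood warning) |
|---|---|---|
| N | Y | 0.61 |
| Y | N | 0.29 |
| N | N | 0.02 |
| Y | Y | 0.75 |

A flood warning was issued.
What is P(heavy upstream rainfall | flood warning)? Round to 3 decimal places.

P(heavy upstream rainfall | flood warning) ≈ 0.847

Sum P(flood warning|·) weighted by the priors over the 4 (dam release, heavy upstream rainfall) configurations:
  P(flood warning) = 0.02*0.99*0.83 + 0.61*0.99*0.17 + 0.29*0.01*0.83 + 0.75*0.01*0.17
        = 0.016434 + 0.102663 + 0.002407 + 0.001275 = 0.122779
The terms with heavy upstream rainfall present sum to 0.103938, so
  P(heavy upstream rainfall | flood warning) = 0.103938 / 0.122779 ≈ 0.847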